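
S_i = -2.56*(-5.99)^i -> [-2.56, 15.33, -91.85, 550.2, -3295.7]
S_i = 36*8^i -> [36, 288, 2304, 18432, 147456]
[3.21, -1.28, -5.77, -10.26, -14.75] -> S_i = 3.21 + -4.49*i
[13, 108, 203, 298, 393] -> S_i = 13 + 95*i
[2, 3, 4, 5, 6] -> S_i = 2 + 1*i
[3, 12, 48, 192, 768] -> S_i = 3*4^i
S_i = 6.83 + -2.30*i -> [6.83, 4.53, 2.23, -0.07, -2.37]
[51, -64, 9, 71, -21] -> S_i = Random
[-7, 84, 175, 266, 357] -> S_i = -7 + 91*i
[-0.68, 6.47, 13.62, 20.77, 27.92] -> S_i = -0.68 + 7.15*i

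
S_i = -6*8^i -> [-6, -48, -384, -3072, -24576]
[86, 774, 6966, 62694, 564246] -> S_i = 86*9^i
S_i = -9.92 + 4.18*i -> [-9.92, -5.74, -1.56, 2.62, 6.8]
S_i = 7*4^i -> [7, 28, 112, 448, 1792]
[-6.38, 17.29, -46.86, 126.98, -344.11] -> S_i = -6.38*(-2.71)^i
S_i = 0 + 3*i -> [0, 3, 6, 9, 12]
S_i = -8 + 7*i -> [-8, -1, 6, 13, 20]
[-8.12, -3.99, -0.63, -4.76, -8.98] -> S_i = Random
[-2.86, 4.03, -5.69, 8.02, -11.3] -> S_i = -2.86*(-1.41)^i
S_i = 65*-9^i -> [65, -585, 5265, -47385, 426465]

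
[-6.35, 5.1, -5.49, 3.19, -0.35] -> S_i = Random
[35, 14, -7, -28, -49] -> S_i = 35 + -21*i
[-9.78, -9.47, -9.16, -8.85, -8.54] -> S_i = -9.78 + 0.31*i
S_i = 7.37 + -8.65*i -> [7.37, -1.28, -9.93, -18.58, -27.23]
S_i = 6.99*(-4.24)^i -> [6.99, -29.64, 125.66, -532.81, 2259.13]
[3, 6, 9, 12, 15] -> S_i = 3 + 3*i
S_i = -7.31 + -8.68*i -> [-7.31, -15.99, -24.67, -33.35, -42.03]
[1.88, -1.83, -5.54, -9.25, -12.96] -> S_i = 1.88 + -3.71*i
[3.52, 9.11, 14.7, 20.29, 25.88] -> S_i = 3.52 + 5.59*i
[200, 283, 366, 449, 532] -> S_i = 200 + 83*i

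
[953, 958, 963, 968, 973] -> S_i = 953 + 5*i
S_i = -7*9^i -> [-7, -63, -567, -5103, -45927]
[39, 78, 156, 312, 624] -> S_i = 39*2^i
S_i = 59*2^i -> [59, 118, 236, 472, 944]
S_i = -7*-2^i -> [-7, 14, -28, 56, -112]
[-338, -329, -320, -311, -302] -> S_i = -338 + 9*i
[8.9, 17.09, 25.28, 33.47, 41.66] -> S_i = 8.90 + 8.19*i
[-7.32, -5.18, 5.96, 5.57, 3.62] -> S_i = Random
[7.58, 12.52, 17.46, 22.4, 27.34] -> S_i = 7.58 + 4.94*i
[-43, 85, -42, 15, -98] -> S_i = Random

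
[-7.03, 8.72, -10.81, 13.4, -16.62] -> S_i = -7.03*(-1.24)^i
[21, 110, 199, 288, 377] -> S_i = 21 + 89*i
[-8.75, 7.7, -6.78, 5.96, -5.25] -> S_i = -8.75*(-0.88)^i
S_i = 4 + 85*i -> [4, 89, 174, 259, 344]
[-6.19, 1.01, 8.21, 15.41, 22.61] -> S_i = -6.19 + 7.20*i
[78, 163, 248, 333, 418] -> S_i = 78 + 85*i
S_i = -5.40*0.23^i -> [-5.4, -1.24, -0.29, -0.07, -0.02]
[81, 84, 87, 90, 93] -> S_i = 81 + 3*i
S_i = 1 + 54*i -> [1, 55, 109, 163, 217]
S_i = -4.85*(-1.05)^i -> [-4.85, 5.09, -5.35, 5.61, -5.9]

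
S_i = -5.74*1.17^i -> [-5.74, -6.72, -7.86, -9.19, -10.76]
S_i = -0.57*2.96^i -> [-0.57, -1.69, -4.99, -14.78, -43.76]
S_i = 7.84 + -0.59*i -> [7.84, 7.25, 6.66, 6.07, 5.48]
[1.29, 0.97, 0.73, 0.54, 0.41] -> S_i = 1.29*0.75^i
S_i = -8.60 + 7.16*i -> [-8.6, -1.44, 5.72, 12.88, 20.04]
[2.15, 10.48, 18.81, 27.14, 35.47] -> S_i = 2.15 + 8.33*i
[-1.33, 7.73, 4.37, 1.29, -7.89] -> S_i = Random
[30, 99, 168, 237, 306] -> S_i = 30 + 69*i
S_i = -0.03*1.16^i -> [-0.03, -0.03, -0.04, -0.05, -0.05]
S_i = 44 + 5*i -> [44, 49, 54, 59, 64]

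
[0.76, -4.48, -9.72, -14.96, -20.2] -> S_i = 0.76 + -5.24*i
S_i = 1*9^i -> [1, 9, 81, 729, 6561]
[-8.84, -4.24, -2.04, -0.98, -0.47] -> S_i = -8.84*0.48^i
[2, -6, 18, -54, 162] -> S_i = 2*-3^i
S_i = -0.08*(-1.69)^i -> [-0.08, 0.14, -0.23, 0.39, -0.65]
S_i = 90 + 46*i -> [90, 136, 182, 228, 274]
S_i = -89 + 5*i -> [-89, -84, -79, -74, -69]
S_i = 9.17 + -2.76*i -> [9.17, 6.41, 3.65, 0.89, -1.87]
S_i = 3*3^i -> [3, 9, 27, 81, 243]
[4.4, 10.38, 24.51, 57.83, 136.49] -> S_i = 4.40*2.36^i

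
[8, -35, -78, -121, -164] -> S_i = 8 + -43*i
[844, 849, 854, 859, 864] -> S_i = 844 + 5*i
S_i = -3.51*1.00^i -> [-3.51, -3.51, -3.51, -3.51, -3.51]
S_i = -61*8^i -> [-61, -488, -3904, -31232, -249856]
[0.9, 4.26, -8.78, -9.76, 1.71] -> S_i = Random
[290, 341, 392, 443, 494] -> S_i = 290 + 51*i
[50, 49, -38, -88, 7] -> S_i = Random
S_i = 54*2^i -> [54, 108, 216, 432, 864]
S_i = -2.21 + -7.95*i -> [-2.21, -10.16, -18.11, -26.06, -34.01]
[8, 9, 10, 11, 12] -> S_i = 8 + 1*i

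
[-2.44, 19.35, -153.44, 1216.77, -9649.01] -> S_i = -2.44*(-7.93)^i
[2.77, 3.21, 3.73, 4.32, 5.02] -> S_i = 2.77*1.16^i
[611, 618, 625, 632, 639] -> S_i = 611 + 7*i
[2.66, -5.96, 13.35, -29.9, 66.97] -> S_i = 2.66*(-2.24)^i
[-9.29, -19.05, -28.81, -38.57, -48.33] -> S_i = -9.29 + -9.76*i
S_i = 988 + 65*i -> [988, 1053, 1118, 1183, 1248]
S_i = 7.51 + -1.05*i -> [7.51, 6.46, 5.41, 4.36, 3.31]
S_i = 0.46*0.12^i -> [0.46, 0.06, 0.01, 0.0, 0.0]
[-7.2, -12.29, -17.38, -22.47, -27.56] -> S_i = -7.20 + -5.09*i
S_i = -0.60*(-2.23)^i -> [-0.6, 1.34, -2.98, 6.65, -14.84]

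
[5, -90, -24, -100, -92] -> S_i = Random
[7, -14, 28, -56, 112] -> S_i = 7*-2^i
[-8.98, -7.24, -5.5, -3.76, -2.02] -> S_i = -8.98 + 1.74*i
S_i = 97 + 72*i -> [97, 169, 241, 313, 385]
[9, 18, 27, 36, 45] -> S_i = 9 + 9*i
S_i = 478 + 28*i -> [478, 506, 534, 562, 590]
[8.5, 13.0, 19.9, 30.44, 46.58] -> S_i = 8.50*1.53^i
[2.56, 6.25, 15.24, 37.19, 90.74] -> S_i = 2.56*2.44^i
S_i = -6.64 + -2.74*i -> [-6.64, -9.38, -12.12, -14.86, -17.6]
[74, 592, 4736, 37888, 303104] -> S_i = 74*8^i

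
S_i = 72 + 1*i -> [72, 73, 74, 75, 76]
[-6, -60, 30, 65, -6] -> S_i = Random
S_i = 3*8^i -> [3, 24, 192, 1536, 12288]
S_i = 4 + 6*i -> [4, 10, 16, 22, 28]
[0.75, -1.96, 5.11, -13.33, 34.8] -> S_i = 0.75*(-2.61)^i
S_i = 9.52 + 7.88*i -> [9.52, 17.4, 25.28, 33.16, 41.04]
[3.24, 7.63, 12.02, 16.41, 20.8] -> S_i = 3.24 + 4.39*i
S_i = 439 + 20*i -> [439, 459, 479, 499, 519]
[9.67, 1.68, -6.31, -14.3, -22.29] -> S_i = 9.67 + -7.99*i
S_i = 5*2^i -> [5, 10, 20, 40, 80]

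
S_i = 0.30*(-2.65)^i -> [0.3, -0.8, 2.11, -5.58, 14.79]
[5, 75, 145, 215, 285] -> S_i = 5 + 70*i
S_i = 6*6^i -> [6, 36, 216, 1296, 7776]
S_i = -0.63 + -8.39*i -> [-0.63, -9.02, -17.41, -25.8, -34.19]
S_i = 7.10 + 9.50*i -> [7.1, 16.6, 26.1, 35.6, 45.1]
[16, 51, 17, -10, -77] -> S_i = Random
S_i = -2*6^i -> [-2, -12, -72, -432, -2592]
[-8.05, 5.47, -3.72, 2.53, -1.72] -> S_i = -8.05*(-0.68)^i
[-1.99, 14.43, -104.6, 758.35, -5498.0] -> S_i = -1.99*(-7.25)^i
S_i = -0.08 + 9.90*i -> [-0.08, 9.82, 19.72, 29.62, 39.52]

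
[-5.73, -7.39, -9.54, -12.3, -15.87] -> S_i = -5.73*1.29^i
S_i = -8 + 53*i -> [-8, 45, 98, 151, 204]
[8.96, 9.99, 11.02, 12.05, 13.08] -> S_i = 8.96 + 1.03*i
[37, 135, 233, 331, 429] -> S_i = 37 + 98*i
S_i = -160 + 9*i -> [-160, -151, -142, -133, -124]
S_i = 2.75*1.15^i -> [2.75, 3.16, 3.64, 4.18, 4.81]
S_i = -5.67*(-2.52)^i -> [-5.67, 14.29, -36.01, 90.74, -228.66]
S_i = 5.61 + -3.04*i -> [5.61, 2.57, -0.47, -3.51, -6.55]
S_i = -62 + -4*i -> [-62, -66, -70, -74, -78]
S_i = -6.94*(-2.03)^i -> [-6.94, 14.09, -28.6, 58.06, -117.85]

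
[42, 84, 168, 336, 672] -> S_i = 42*2^i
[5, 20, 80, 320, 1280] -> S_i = 5*4^i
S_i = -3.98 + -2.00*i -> [-3.98, -5.98, -7.98, -9.98, -11.98]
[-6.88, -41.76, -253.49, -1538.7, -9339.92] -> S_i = -6.88*6.07^i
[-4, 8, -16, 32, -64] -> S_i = -4*-2^i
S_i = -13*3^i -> [-13, -39, -117, -351, -1053]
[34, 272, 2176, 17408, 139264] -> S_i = 34*8^i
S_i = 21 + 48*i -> [21, 69, 117, 165, 213]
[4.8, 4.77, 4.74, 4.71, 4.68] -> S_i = 4.80 + -0.03*i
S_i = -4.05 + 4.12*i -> [-4.05, 0.07, 4.19, 8.31, 12.43]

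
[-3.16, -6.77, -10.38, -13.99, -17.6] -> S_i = -3.16 + -3.61*i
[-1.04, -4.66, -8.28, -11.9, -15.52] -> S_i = -1.04 + -3.62*i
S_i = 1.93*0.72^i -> [1.93, 1.39, 1.0, 0.72, 0.52]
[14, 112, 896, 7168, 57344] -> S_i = 14*8^i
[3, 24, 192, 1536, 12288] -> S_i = 3*8^i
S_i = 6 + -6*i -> [6, 0, -6, -12, -18]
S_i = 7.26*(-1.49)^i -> [7.26, -10.82, 16.12, -24.02, 35.78]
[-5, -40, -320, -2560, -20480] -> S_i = -5*8^i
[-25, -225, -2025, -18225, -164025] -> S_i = -25*9^i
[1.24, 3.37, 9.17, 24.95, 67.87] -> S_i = 1.24*2.72^i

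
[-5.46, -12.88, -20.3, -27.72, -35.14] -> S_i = -5.46 + -7.42*i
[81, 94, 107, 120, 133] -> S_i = 81 + 13*i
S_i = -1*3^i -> [-1, -3, -9, -27, -81]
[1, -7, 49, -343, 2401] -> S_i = 1*-7^i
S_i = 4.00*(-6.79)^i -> [4.0, -27.16, 184.42, -1252.19, 8502.35]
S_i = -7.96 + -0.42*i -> [-7.96, -8.38, -8.8, -9.22, -9.64]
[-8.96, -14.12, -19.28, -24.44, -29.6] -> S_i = -8.96 + -5.16*i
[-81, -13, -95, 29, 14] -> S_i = Random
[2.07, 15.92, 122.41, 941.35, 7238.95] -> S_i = 2.07*7.69^i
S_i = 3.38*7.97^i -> [3.38, 26.94, 214.7, 1711.16, 13637.98]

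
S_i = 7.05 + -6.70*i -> [7.05, 0.35, -6.35, -13.05, -19.75]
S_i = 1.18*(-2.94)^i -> [1.18, -3.47, 10.2, -29.99, 88.16]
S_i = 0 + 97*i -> [0, 97, 194, 291, 388]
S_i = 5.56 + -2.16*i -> [5.56, 3.4, 1.24, -0.92, -3.08]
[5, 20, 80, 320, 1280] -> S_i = 5*4^i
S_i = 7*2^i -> [7, 14, 28, 56, 112]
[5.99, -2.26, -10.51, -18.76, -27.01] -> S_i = 5.99 + -8.25*i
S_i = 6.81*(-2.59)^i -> [6.81, -17.64, 45.68, -118.32, 306.44]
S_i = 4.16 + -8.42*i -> [4.16, -4.26, -12.68, -21.1, -29.52]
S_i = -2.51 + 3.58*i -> [-2.51, 1.07, 4.65, 8.23, 11.81]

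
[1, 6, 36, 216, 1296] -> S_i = 1*6^i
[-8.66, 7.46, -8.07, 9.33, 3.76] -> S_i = Random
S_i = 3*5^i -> [3, 15, 75, 375, 1875]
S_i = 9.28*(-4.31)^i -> [9.28, -40.0, 172.39, -742.98, 3202.26]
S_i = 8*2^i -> [8, 16, 32, 64, 128]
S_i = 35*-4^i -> [35, -140, 560, -2240, 8960]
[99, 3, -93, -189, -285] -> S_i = 99 + -96*i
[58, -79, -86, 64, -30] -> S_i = Random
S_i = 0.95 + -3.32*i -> [0.95, -2.37, -5.69, -9.01, -12.33]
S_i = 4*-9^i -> [4, -36, 324, -2916, 26244]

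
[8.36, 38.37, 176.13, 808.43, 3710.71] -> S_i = 8.36*4.59^i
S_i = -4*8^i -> [-4, -32, -256, -2048, -16384]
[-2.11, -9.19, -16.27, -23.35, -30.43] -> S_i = -2.11 + -7.08*i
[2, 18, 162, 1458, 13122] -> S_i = 2*9^i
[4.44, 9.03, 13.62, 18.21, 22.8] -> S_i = 4.44 + 4.59*i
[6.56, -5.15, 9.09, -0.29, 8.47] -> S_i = Random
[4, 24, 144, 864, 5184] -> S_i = 4*6^i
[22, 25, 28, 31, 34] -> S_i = 22 + 3*i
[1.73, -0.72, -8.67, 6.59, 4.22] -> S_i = Random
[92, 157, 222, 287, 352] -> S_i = 92 + 65*i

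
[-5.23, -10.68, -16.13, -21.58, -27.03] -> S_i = -5.23 + -5.45*i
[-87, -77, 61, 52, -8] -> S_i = Random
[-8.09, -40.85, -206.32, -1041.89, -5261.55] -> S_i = -8.09*5.05^i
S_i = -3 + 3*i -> [-3, 0, 3, 6, 9]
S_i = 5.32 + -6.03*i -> [5.32, -0.71, -6.74, -12.77, -18.8]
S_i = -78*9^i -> [-78, -702, -6318, -56862, -511758]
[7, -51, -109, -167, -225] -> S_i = 7 + -58*i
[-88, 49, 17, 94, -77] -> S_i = Random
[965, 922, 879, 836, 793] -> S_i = 965 + -43*i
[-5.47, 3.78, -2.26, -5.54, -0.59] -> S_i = Random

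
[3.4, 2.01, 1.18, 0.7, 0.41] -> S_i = 3.40*0.59^i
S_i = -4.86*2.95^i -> [-4.86, -14.34, -42.29, -124.77, -368.06]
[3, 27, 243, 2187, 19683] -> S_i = 3*9^i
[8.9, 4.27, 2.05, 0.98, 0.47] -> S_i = 8.90*0.48^i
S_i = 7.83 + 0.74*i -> [7.83, 8.57, 9.31, 10.05, 10.79]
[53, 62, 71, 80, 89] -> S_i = 53 + 9*i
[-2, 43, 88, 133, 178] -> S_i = -2 + 45*i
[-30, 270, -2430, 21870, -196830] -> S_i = -30*-9^i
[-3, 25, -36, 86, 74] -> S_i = Random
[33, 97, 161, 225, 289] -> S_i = 33 + 64*i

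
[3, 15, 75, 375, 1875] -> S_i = 3*5^i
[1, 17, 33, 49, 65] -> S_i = 1 + 16*i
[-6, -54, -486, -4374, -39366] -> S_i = -6*9^i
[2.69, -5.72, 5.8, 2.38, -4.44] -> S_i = Random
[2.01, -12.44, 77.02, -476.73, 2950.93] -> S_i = 2.01*(-6.19)^i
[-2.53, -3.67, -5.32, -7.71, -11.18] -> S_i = -2.53*1.45^i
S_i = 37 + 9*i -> [37, 46, 55, 64, 73]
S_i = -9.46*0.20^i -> [-9.46, -1.89, -0.38, -0.08, -0.02]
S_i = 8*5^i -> [8, 40, 200, 1000, 5000]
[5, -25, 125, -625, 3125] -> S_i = 5*-5^i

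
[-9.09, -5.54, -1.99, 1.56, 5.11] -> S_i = -9.09 + 3.55*i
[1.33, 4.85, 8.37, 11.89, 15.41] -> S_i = 1.33 + 3.52*i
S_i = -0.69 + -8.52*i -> [-0.69, -9.21, -17.73, -26.25, -34.77]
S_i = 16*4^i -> [16, 64, 256, 1024, 4096]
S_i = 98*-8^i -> [98, -784, 6272, -50176, 401408]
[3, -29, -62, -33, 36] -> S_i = Random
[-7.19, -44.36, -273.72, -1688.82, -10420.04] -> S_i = -7.19*6.17^i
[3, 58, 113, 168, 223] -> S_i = 3 + 55*i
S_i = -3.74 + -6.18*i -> [-3.74, -9.92, -16.1, -22.28, -28.46]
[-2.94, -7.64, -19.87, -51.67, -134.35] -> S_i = -2.94*2.60^i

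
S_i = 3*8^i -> [3, 24, 192, 1536, 12288]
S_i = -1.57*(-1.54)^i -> [-1.57, 2.42, -3.72, 5.73, -8.83]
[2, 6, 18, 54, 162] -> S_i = 2*3^i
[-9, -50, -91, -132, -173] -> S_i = -9 + -41*i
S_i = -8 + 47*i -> [-8, 39, 86, 133, 180]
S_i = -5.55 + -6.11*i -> [-5.55, -11.66, -17.77, -23.88, -29.99]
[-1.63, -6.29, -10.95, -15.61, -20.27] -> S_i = -1.63 + -4.66*i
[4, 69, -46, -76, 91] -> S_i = Random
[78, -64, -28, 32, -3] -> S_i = Random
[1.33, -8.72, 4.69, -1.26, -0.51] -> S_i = Random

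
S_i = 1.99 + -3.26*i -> [1.99, -1.27, -4.53, -7.79, -11.05]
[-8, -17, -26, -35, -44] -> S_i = -8 + -9*i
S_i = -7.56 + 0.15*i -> [-7.56, -7.41, -7.26, -7.11, -6.96]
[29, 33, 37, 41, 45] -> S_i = 29 + 4*i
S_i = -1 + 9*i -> [-1, 8, 17, 26, 35]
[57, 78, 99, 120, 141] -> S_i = 57 + 21*i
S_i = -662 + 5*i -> [-662, -657, -652, -647, -642]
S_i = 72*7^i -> [72, 504, 3528, 24696, 172872]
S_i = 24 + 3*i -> [24, 27, 30, 33, 36]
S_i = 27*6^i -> [27, 162, 972, 5832, 34992]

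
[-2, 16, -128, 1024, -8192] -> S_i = -2*-8^i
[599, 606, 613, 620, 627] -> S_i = 599 + 7*i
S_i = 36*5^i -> [36, 180, 900, 4500, 22500]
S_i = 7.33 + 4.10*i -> [7.33, 11.43, 15.53, 19.63, 23.73]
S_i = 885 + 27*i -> [885, 912, 939, 966, 993]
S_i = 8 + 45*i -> [8, 53, 98, 143, 188]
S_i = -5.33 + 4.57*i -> [-5.33, -0.76, 3.81, 8.38, 12.95]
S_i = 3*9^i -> [3, 27, 243, 2187, 19683]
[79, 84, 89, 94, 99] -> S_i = 79 + 5*i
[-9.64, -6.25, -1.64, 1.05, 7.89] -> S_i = Random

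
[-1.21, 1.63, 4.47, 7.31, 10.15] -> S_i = -1.21 + 2.84*i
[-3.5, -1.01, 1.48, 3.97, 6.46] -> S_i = -3.50 + 2.49*i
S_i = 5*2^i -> [5, 10, 20, 40, 80]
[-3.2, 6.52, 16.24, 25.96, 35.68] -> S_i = -3.20 + 9.72*i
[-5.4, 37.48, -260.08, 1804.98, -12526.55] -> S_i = -5.40*(-6.94)^i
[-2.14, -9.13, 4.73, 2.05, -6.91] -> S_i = Random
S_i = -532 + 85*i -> [-532, -447, -362, -277, -192]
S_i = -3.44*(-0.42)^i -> [-3.44, 1.44, -0.61, 0.25, -0.11]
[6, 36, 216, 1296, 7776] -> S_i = 6*6^i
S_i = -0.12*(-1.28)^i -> [-0.12, 0.15, -0.2, 0.25, -0.32]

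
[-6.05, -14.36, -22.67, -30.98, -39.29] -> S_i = -6.05 + -8.31*i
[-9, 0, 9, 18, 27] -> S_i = -9 + 9*i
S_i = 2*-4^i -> [2, -8, 32, -128, 512]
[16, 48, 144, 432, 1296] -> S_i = 16*3^i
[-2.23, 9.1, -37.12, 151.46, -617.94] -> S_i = -2.23*(-4.08)^i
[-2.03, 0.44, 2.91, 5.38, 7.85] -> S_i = -2.03 + 2.47*i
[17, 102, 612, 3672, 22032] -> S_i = 17*6^i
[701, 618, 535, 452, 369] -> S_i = 701 + -83*i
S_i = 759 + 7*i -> [759, 766, 773, 780, 787]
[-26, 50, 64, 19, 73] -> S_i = Random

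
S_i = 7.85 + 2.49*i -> [7.85, 10.34, 12.83, 15.32, 17.81]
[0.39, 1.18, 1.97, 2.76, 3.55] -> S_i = 0.39 + 0.79*i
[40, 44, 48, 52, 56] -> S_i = 40 + 4*i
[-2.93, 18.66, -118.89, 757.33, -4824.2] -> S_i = -2.93*(-6.37)^i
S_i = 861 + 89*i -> [861, 950, 1039, 1128, 1217]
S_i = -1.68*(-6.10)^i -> [-1.68, 10.25, -62.51, 381.33, -2326.1]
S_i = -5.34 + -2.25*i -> [-5.34, -7.59, -9.84, -12.09, -14.34]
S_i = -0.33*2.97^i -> [-0.33, -0.98, -2.91, -8.65, -25.68]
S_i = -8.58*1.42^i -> [-8.58, -12.18, -17.3, -24.57, -34.89]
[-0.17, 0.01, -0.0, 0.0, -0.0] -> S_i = -0.17*(-0.07)^i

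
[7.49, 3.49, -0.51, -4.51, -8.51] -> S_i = 7.49 + -4.00*i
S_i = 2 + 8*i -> [2, 10, 18, 26, 34]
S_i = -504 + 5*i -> [-504, -499, -494, -489, -484]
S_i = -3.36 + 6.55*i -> [-3.36, 3.19, 9.74, 16.29, 22.84]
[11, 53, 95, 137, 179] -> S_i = 11 + 42*i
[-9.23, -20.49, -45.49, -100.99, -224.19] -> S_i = -9.23*2.22^i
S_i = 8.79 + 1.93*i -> [8.79, 10.72, 12.65, 14.58, 16.51]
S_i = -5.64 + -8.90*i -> [-5.64, -14.54, -23.44, -32.34, -41.24]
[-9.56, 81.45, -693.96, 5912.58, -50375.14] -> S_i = -9.56*(-8.52)^i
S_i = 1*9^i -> [1, 9, 81, 729, 6561]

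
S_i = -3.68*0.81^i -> [-3.68, -2.98, -2.41, -1.96, -1.58]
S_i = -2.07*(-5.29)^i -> [-2.07, 10.95, -57.93, 306.43, -1621.04]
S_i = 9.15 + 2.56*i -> [9.15, 11.71, 14.27, 16.83, 19.39]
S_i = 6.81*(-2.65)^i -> [6.81, -18.05, 47.82, -126.73, 335.84]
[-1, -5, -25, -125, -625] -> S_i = -1*5^i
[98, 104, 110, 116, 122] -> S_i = 98 + 6*i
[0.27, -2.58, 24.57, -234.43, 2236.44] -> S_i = 0.27*(-9.54)^i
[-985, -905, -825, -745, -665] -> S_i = -985 + 80*i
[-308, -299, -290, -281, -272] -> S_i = -308 + 9*i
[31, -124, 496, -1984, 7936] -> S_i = 31*-4^i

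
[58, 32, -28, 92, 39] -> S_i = Random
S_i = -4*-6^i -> [-4, 24, -144, 864, -5184]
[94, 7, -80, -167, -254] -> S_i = 94 + -87*i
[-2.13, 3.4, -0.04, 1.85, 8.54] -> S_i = Random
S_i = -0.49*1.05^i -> [-0.49, -0.51, -0.54, -0.57, -0.6]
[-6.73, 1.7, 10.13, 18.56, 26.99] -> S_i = -6.73 + 8.43*i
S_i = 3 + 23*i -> [3, 26, 49, 72, 95]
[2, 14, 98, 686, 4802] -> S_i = 2*7^i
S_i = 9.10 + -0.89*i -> [9.1, 8.21, 7.32, 6.43, 5.54]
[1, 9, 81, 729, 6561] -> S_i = 1*9^i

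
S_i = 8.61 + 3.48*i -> [8.61, 12.09, 15.57, 19.05, 22.53]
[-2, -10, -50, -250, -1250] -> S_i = -2*5^i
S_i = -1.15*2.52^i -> [-1.15, -2.9, -7.3, -18.4, -46.38]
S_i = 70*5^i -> [70, 350, 1750, 8750, 43750]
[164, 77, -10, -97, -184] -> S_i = 164 + -87*i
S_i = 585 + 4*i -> [585, 589, 593, 597, 601]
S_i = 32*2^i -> [32, 64, 128, 256, 512]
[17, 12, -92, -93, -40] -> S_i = Random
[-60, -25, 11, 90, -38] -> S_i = Random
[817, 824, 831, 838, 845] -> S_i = 817 + 7*i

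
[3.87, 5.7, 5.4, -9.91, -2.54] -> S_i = Random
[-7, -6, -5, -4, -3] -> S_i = -7 + 1*i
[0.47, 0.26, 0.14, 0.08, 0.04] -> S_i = 0.47*0.55^i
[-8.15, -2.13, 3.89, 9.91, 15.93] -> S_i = -8.15 + 6.02*i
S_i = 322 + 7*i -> [322, 329, 336, 343, 350]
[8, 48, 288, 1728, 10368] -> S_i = 8*6^i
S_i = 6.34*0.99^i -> [6.34, 6.28, 6.21, 6.15, 6.09]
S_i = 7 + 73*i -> [7, 80, 153, 226, 299]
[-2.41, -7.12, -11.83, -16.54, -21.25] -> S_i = -2.41 + -4.71*i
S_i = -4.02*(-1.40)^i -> [-4.02, 5.63, -7.88, 11.03, -15.44]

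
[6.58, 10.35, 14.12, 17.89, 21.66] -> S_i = 6.58 + 3.77*i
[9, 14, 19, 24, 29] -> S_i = 9 + 5*i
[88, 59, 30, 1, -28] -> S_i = 88 + -29*i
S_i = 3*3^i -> [3, 9, 27, 81, 243]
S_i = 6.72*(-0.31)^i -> [6.72, -2.08, 0.65, -0.2, 0.06]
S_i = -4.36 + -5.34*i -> [-4.36, -9.7, -15.04, -20.38, -25.72]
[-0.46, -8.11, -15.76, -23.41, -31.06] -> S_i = -0.46 + -7.65*i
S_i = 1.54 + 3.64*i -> [1.54, 5.18, 8.82, 12.46, 16.1]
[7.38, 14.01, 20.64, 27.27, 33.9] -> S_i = 7.38 + 6.63*i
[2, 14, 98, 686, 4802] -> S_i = 2*7^i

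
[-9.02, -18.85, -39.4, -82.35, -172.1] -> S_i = -9.02*2.09^i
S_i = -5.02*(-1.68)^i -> [-5.02, 8.43, -14.17, 23.8, -39.99]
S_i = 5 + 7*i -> [5, 12, 19, 26, 33]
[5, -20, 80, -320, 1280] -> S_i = 5*-4^i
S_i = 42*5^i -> [42, 210, 1050, 5250, 26250]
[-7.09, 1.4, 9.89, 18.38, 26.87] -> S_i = -7.09 + 8.49*i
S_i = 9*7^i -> [9, 63, 441, 3087, 21609]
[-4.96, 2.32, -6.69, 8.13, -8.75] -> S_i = Random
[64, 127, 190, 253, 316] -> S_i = 64 + 63*i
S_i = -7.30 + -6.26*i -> [-7.3, -13.56, -19.82, -26.08, -32.34]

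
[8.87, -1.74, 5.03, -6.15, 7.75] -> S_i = Random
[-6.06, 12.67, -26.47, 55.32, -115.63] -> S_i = -6.06*(-2.09)^i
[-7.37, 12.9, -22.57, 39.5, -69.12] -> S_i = -7.37*(-1.75)^i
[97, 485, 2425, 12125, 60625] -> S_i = 97*5^i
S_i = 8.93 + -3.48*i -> [8.93, 5.45, 1.97, -1.51, -4.99]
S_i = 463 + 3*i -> [463, 466, 469, 472, 475]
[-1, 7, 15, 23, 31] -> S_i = -1 + 8*i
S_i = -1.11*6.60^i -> [-1.11, -7.33, -48.35, -319.12, -2106.2]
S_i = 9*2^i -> [9, 18, 36, 72, 144]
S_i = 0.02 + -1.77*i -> [0.02, -1.75, -3.52, -5.29, -7.06]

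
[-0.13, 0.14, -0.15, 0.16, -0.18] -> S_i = -0.13*(-1.08)^i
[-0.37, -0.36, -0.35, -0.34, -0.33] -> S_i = -0.37*0.97^i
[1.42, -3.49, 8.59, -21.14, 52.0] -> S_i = 1.42*(-2.46)^i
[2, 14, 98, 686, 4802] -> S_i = 2*7^i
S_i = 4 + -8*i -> [4, -4, -12, -20, -28]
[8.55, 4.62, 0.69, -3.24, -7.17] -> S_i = 8.55 + -3.93*i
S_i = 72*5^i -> [72, 360, 1800, 9000, 45000]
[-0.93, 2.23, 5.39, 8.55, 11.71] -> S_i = -0.93 + 3.16*i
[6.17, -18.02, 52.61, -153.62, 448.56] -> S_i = 6.17*(-2.92)^i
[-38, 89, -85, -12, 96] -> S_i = Random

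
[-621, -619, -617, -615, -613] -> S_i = -621 + 2*i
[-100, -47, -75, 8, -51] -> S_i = Random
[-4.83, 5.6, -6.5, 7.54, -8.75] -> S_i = -4.83*(-1.16)^i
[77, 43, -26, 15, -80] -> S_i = Random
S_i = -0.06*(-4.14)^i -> [-0.06, 0.25, -1.03, 4.26, -17.63]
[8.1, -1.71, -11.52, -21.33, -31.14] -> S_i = 8.10 + -9.81*i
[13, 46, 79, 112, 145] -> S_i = 13 + 33*i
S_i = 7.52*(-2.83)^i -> [7.52, -21.28, 60.23, -170.44, 482.35]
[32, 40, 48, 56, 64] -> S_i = 32 + 8*i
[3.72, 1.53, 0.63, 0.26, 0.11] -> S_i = 3.72*0.41^i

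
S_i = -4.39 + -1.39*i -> [-4.39, -5.78, -7.17, -8.56, -9.95]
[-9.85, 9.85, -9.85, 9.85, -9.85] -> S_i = -9.85*(-1.00)^i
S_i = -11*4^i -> [-11, -44, -176, -704, -2816]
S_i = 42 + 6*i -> [42, 48, 54, 60, 66]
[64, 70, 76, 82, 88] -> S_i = 64 + 6*i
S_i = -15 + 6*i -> [-15, -9, -3, 3, 9]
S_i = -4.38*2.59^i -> [-4.38, -11.34, -29.38, -76.1, -197.09]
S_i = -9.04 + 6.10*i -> [-9.04, -2.94, 3.16, 9.26, 15.36]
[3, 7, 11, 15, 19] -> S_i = 3 + 4*i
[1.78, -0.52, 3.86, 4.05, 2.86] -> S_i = Random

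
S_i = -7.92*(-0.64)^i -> [-7.92, 5.07, -3.24, 2.08, -1.33]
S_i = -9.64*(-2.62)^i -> [-9.64, 25.26, -66.17, 173.37, -454.24]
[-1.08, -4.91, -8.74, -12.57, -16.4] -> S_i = -1.08 + -3.83*i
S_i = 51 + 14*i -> [51, 65, 79, 93, 107]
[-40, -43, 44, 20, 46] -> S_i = Random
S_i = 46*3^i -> [46, 138, 414, 1242, 3726]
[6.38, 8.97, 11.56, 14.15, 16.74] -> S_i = 6.38 + 2.59*i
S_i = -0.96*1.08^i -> [-0.96, -1.04, -1.12, -1.21, -1.31]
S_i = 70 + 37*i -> [70, 107, 144, 181, 218]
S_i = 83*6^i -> [83, 498, 2988, 17928, 107568]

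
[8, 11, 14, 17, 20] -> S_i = 8 + 3*i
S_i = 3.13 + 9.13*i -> [3.13, 12.26, 21.39, 30.52, 39.65]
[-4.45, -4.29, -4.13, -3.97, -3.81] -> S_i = -4.45 + 0.16*i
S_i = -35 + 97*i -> [-35, 62, 159, 256, 353]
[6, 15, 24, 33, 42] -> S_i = 6 + 9*i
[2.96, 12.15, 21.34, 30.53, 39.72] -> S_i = 2.96 + 9.19*i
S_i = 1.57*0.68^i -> [1.57, 1.07, 0.73, 0.49, 0.34]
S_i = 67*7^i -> [67, 469, 3283, 22981, 160867]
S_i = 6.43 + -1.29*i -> [6.43, 5.14, 3.85, 2.56, 1.27]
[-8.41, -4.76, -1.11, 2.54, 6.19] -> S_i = -8.41 + 3.65*i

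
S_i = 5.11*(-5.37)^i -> [5.11, -27.44, 147.36, -791.3, 4249.31]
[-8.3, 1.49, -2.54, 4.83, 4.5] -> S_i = Random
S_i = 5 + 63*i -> [5, 68, 131, 194, 257]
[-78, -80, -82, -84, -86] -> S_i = -78 + -2*i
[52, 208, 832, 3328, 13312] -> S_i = 52*4^i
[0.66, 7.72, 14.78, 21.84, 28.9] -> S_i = 0.66 + 7.06*i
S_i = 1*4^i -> [1, 4, 16, 64, 256]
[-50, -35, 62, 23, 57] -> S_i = Random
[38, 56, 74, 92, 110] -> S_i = 38 + 18*i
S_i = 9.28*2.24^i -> [9.28, 20.79, 46.56, 104.3, 233.64]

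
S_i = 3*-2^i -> [3, -6, 12, -24, 48]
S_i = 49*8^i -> [49, 392, 3136, 25088, 200704]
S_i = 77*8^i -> [77, 616, 4928, 39424, 315392]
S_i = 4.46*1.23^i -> [4.46, 5.49, 6.75, 8.3, 10.21]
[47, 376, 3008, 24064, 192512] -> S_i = 47*8^i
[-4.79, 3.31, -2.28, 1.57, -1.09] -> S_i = -4.79*(-0.69)^i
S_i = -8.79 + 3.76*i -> [-8.79, -5.03, -1.27, 2.49, 6.25]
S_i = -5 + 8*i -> [-5, 3, 11, 19, 27]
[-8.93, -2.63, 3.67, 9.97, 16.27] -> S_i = -8.93 + 6.30*i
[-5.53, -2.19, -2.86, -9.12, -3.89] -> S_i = Random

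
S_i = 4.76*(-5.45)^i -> [4.76, -25.94, 141.38, -770.54, 4199.46]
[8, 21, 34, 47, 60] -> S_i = 8 + 13*i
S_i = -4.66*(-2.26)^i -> [-4.66, 10.53, -23.8, 53.79, -121.57]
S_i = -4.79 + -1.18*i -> [-4.79, -5.97, -7.15, -8.33, -9.51]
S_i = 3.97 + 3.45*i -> [3.97, 7.42, 10.87, 14.32, 17.77]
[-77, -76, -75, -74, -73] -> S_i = -77 + 1*i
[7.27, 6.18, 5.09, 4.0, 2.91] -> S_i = 7.27 + -1.09*i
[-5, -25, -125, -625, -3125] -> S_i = -5*5^i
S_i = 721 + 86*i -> [721, 807, 893, 979, 1065]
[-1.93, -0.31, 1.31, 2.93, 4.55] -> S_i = -1.93 + 1.62*i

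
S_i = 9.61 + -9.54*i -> [9.61, 0.07, -9.47, -19.01, -28.55]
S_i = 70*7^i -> [70, 490, 3430, 24010, 168070]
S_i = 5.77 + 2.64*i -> [5.77, 8.41, 11.05, 13.69, 16.33]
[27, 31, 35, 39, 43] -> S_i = 27 + 4*i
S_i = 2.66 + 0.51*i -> [2.66, 3.17, 3.68, 4.19, 4.7]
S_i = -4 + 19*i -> [-4, 15, 34, 53, 72]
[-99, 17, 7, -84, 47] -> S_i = Random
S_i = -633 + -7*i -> [-633, -640, -647, -654, -661]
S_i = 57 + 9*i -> [57, 66, 75, 84, 93]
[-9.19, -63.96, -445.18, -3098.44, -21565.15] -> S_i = -9.19*6.96^i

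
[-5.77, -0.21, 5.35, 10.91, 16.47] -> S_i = -5.77 + 5.56*i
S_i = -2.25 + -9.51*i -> [-2.25, -11.76, -21.27, -30.78, -40.29]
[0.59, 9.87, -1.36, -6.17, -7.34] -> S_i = Random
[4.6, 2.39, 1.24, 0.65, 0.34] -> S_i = 4.60*0.52^i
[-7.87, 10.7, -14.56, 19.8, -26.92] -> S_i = -7.87*(-1.36)^i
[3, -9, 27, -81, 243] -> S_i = 3*-3^i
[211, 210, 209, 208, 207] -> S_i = 211 + -1*i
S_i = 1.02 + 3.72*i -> [1.02, 4.74, 8.46, 12.18, 15.9]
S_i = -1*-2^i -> [-1, 2, -4, 8, -16]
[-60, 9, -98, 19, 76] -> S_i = Random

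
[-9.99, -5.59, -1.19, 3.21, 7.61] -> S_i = -9.99 + 4.40*i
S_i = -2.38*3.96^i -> [-2.38, -9.42, -37.32, -147.8, -585.27]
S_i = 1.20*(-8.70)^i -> [1.2, -10.44, 90.83, -790.2, 6874.77]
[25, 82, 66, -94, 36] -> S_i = Random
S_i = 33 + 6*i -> [33, 39, 45, 51, 57]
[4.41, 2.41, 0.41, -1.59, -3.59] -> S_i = 4.41 + -2.00*i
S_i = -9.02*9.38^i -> [-9.02, -84.61, -793.62, -7444.15, -69826.12]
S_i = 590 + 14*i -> [590, 604, 618, 632, 646]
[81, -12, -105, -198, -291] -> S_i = 81 + -93*i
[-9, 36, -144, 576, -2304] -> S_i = -9*-4^i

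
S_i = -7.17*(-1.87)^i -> [-7.17, 13.41, -25.07, 46.89, -87.68]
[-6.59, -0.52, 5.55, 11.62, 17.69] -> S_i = -6.59 + 6.07*i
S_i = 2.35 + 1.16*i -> [2.35, 3.51, 4.67, 5.83, 6.99]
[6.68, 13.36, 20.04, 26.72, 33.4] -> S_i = 6.68 + 6.68*i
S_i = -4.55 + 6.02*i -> [-4.55, 1.47, 7.49, 13.51, 19.53]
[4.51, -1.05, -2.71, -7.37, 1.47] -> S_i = Random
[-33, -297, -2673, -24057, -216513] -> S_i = -33*9^i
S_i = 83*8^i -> [83, 664, 5312, 42496, 339968]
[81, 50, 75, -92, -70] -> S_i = Random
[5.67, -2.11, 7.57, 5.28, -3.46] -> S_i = Random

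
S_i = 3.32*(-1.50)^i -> [3.32, -4.98, 7.47, -11.2, 16.81]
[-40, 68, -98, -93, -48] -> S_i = Random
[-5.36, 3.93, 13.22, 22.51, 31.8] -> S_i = -5.36 + 9.29*i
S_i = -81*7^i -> [-81, -567, -3969, -27783, -194481]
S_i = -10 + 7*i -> [-10, -3, 4, 11, 18]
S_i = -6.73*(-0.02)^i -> [-6.73, 0.13, -0.0, 0.0, -0.0]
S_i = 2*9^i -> [2, 18, 162, 1458, 13122]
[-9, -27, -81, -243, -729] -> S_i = -9*3^i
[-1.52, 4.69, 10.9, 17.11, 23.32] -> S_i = -1.52 + 6.21*i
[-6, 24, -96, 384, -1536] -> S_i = -6*-4^i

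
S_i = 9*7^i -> [9, 63, 441, 3087, 21609]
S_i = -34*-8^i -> [-34, 272, -2176, 17408, -139264]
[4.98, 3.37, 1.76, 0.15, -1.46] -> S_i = 4.98 + -1.61*i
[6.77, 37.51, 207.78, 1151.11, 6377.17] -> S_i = 6.77*5.54^i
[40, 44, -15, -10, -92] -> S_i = Random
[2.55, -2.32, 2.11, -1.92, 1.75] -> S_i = 2.55*(-0.91)^i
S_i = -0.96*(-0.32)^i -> [-0.96, 0.31, -0.1, 0.03, -0.01]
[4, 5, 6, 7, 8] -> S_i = 4 + 1*i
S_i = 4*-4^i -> [4, -16, 64, -256, 1024]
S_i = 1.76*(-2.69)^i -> [1.76, -4.73, 12.74, -34.26, 92.16]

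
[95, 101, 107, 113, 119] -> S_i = 95 + 6*i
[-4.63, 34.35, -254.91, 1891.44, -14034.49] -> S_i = -4.63*(-7.42)^i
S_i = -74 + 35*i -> [-74, -39, -4, 31, 66]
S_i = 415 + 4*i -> [415, 419, 423, 427, 431]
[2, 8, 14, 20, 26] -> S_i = 2 + 6*i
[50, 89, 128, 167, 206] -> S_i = 50 + 39*i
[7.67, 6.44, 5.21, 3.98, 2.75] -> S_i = 7.67 + -1.23*i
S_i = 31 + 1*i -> [31, 32, 33, 34, 35]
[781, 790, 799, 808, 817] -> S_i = 781 + 9*i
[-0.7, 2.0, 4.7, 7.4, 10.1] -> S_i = -0.70 + 2.70*i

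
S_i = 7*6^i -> [7, 42, 252, 1512, 9072]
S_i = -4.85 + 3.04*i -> [-4.85, -1.81, 1.23, 4.27, 7.31]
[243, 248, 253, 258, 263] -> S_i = 243 + 5*i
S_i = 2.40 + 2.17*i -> [2.4, 4.57, 6.74, 8.91, 11.08]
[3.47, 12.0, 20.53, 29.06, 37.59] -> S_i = 3.47 + 8.53*i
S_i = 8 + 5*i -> [8, 13, 18, 23, 28]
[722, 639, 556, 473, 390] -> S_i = 722 + -83*i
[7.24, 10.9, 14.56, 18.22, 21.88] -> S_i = 7.24 + 3.66*i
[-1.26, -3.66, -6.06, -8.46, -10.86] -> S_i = -1.26 + -2.40*i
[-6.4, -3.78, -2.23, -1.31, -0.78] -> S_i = -6.40*0.59^i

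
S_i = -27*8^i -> [-27, -216, -1728, -13824, -110592]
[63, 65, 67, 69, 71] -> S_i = 63 + 2*i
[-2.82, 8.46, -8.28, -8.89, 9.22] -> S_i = Random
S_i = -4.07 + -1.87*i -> [-4.07, -5.94, -7.81, -9.68, -11.55]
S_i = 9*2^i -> [9, 18, 36, 72, 144]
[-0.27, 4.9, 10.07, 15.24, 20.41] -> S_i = -0.27 + 5.17*i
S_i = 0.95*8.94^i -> [0.95, 8.49, 75.93, 678.79, 6068.39]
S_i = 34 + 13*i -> [34, 47, 60, 73, 86]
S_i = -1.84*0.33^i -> [-1.84, -0.61, -0.2, -0.07, -0.02]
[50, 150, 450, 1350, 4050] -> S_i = 50*3^i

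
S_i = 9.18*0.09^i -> [9.18, 0.83, 0.07, 0.01, 0.0]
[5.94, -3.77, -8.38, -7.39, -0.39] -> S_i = Random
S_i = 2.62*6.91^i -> [2.62, 18.1, 125.1, 864.44, 5973.29]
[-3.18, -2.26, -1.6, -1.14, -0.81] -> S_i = -3.18*0.71^i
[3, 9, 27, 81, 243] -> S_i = 3*3^i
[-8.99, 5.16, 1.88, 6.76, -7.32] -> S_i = Random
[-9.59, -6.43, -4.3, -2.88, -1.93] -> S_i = -9.59*0.67^i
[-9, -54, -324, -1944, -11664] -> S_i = -9*6^i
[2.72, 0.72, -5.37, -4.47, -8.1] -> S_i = Random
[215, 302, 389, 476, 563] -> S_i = 215 + 87*i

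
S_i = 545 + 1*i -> [545, 546, 547, 548, 549]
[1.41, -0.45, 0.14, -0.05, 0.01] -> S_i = 1.41*(-0.32)^i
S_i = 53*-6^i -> [53, -318, 1908, -11448, 68688]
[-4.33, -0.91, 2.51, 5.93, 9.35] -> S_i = -4.33 + 3.42*i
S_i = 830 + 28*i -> [830, 858, 886, 914, 942]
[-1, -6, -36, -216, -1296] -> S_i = -1*6^i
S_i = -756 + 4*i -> [-756, -752, -748, -744, -740]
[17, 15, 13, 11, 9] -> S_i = 17 + -2*i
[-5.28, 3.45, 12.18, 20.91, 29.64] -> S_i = -5.28 + 8.73*i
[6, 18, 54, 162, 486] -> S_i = 6*3^i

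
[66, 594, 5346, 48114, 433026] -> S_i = 66*9^i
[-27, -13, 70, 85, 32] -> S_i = Random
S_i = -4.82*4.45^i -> [-4.82, -21.45, -95.45, -424.74, -1890.11]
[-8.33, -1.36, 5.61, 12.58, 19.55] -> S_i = -8.33 + 6.97*i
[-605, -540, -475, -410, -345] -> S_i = -605 + 65*i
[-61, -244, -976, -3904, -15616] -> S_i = -61*4^i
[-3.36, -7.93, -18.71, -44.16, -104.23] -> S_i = -3.36*2.36^i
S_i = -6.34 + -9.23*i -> [-6.34, -15.57, -24.8, -34.03, -43.26]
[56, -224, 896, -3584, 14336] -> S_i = 56*-4^i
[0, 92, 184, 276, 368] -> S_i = 0 + 92*i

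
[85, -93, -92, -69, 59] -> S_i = Random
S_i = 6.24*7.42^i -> [6.24, 46.3, 343.55, 2549.16, 18914.73]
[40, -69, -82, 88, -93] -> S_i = Random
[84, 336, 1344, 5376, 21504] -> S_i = 84*4^i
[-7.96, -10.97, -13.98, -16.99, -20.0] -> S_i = -7.96 + -3.01*i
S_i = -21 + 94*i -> [-21, 73, 167, 261, 355]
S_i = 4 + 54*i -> [4, 58, 112, 166, 220]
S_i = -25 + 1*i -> [-25, -24, -23, -22, -21]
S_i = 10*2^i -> [10, 20, 40, 80, 160]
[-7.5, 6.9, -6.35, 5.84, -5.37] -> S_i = -7.50*(-0.92)^i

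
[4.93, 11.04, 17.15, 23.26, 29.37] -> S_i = 4.93 + 6.11*i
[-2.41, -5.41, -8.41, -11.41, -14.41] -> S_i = -2.41 + -3.00*i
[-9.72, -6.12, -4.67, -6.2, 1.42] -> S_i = Random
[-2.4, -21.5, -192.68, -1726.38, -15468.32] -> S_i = -2.40*8.96^i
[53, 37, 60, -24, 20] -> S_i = Random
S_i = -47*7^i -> [-47, -329, -2303, -16121, -112847]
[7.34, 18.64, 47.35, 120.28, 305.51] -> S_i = 7.34*2.54^i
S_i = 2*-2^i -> [2, -4, 8, -16, 32]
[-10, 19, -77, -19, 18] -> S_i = Random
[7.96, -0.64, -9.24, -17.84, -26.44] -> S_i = 7.96 + -8.60*i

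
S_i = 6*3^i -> [6, 18, 54, 162, 486]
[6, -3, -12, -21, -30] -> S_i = 6 + -9*i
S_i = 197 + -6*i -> [197, 191, 185, 179, 173]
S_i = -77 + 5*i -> [-77, -72, -67, -62, -57]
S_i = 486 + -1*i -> [486, 485, 484, 483, 482]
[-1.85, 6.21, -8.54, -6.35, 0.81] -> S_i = Random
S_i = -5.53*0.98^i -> [-5.53, -5.42, -5.31, -5.2, -5.1]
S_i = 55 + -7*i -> [55, 48, 41, 34, 27]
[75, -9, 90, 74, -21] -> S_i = Random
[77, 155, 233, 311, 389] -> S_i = 77 + 78*i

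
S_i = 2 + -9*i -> [2, -7, -16, -25, -34]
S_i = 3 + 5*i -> [3, 8, 13, 18, 23]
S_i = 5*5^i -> [5, 25, 125, 625, 3125]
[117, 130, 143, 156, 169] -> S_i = 117 + 13*i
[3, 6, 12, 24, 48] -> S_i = 3*2^i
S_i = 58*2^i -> [58, 116, 232, 464, 928]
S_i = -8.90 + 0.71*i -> [-8.9, -8.19, -7.48, -6.77, -6.06]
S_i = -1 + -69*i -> [-1, -70, -139, -208, -277]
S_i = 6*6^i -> [6, 36, 216, 1296, 7776]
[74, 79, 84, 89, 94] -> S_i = 74 + 5*i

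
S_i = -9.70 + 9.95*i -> [-9.7, 0.25, 10.2, 20.15, 30.1]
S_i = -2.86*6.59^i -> [-2.86, -18.85, -124.2, -818.51, -5393.96]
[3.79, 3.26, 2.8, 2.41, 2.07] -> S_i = 3.79*0.86^i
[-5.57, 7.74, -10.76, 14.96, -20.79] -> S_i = -5.57*(-1.39)^i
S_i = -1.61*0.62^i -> [-1.61, -1.0, -0.62, -0.38, -0.24]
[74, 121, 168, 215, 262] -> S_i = 74 + 47*i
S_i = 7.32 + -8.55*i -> [7.32, -1.23, -9.78, -18.33, -26.88]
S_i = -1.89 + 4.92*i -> [-1.89, 3.03, 7.95, 12.87, 17.79]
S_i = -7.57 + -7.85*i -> [-7.57, -15.42, -23.27, -31.12, -38.97]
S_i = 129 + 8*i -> [129, 137, 145, 153, 161]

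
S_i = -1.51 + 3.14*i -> [-1.51, 1.63, 4.77, 7.91, 11.05]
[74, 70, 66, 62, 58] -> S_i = 74 + -4*i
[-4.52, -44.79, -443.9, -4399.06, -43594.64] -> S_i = -4.52*9.91^i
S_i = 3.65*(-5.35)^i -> [3.65, -19.53, 104.47, -558.93, 2990.25]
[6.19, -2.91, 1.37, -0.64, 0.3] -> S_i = 6.19*(-0.47)^i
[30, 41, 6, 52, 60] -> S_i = Random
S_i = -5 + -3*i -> [-5, -8, -11, -14, -17]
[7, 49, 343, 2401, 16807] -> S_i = 7*7^i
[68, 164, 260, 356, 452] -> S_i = 68 + 96*i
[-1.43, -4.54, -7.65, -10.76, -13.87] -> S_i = -1.43 + -3.11*i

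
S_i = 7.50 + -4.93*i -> [7.5, 2.57, -2.36, -7.29, -12.22]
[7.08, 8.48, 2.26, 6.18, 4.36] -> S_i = Random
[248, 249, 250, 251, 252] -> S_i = 248 + 1*i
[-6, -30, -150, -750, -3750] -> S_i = -6*5^i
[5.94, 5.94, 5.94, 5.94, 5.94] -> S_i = 5.94*1.00^i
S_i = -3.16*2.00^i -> [-3.16, -6.32, -12.64, -25.28, -50.56]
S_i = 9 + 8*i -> [9, 17, 25, 33, 41]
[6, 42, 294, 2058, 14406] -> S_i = 6*7^i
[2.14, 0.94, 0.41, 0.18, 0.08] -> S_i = 2.14*0.44^i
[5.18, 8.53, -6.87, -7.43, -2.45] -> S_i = Random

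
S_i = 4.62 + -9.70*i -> [4.62, -5.08, -14.78, -24.48, -34.18]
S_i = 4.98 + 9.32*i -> [4.98, 14.3, 23.62, 32.94, 42.26]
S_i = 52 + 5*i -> [52, 57, 62, 67, 72]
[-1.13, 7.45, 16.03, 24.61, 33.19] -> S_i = -1.13 + 8.58*i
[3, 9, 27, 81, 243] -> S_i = 3*3^i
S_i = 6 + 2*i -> [6, 8, 10, 12, 14]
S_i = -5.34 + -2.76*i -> [-5.34, -8.1, -10.86, -13.62, -16.38]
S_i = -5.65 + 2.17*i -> [-5.65, -3.48, -1.31, 0.86, 3.03]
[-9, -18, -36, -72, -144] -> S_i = -9*2^i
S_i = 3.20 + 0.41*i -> [3.2, 3.61, 4.02, 4.43, 4.84]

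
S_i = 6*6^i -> [6, 36, 216, 1296, 7776]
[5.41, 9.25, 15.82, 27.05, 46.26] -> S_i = 5.41*1.71^i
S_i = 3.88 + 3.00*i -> [3.88, 6.88, 9.88, 12.88, 15.88]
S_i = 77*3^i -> [77, 231, 693, 2079, 6237]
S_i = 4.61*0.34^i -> [4.61, 1.57, 0.53, 0.18, 0.06]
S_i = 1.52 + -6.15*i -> [1.52, -4.63, -10.78, -16.93, -23.08]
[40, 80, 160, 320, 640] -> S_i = 40*2^i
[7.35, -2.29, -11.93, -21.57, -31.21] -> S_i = 7.35 + -9.64*i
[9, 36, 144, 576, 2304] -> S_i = 9*4^i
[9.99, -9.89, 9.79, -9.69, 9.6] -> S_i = 9.99*(-0.99)^i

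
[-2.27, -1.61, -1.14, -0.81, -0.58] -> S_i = -2.27*0.71^i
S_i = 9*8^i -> [9, 72, 576, 4608, 36864]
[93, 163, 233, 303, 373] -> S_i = 93 + 70*i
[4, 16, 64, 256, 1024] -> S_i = 4*4^i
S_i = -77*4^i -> [-77, -308, -1232, -4928, -19712]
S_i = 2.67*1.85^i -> [2.67, 4.94, 9.14, 16.91, 31.28]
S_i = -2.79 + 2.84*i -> [-2.79, 0.05, 2.89, 5.73, 8.57]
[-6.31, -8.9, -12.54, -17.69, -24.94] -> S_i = -6.31*1.41^i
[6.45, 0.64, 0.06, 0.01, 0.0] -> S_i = 6.45*0.10^i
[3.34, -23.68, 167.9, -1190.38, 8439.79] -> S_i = 3.34*(-7.09)^i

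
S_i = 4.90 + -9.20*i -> [4.9, -4.3, -13.5, -22.7, -31.9]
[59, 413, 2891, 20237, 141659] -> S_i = 59*7^i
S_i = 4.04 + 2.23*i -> [4.04, 6.27, 8.5, 10.73, 12.96]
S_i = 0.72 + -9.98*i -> [0.72, -9.26, -19.24, -29.22, -39.2]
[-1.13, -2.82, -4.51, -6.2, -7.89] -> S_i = -1.13 + -1.69*i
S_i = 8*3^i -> [8, 24, 72, 216, 648]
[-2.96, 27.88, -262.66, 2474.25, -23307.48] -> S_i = -2.96*(-9.42)^i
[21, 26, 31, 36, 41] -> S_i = 21 + 5*i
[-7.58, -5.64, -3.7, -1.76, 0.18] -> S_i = -7.58 + 1.94*i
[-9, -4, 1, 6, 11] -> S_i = -9 + 5*i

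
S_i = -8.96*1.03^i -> [-8.96, -9.23, -9.51, -9.79, -10.08]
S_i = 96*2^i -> [96, 192, 384, 768, 1536]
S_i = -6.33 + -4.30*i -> [-6.33, -10.63, -14.93, -19.23, -23.53]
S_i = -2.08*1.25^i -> [-2.08, -2.6, -3.25, -4.06, -5.08]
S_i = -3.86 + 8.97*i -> [-3.86, 5.11, 14.08, 23.05, 32.02]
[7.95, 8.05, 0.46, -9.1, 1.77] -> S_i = Random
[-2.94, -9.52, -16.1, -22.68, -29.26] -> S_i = -2.94 + -6.58*i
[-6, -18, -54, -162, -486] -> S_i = -6*3^i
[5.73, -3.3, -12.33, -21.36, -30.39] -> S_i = 5.73 + -9.03*i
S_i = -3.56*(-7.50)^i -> [-3.56, 26.7, -200.25, 1501.88, -11264.06]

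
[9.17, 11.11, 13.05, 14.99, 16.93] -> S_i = 9.17 + 1.94*i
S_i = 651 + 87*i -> [651, 738, 825, 912, 999]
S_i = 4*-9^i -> [4, -36, 324, -2916, 26244]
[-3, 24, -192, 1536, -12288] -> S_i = -3*-8^i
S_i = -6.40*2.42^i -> [-6.4, -15.49, -37.48, -90.7, -219.5]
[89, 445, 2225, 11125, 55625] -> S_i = 89*5^i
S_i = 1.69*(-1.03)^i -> [1.69, -1.74, 1.79, -1.85, 1.9]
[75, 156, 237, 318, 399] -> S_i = 75 + 81*i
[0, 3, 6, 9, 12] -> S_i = 0 + 3*i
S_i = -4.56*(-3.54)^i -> [-4.56, 16.14, -57.14, 202.29, -716.11]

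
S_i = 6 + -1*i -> [6, 5, 4, 3, 2]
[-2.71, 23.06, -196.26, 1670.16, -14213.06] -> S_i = -2.71*(-8.51)^i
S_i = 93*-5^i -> [93, -465, 2325, -11625, 58125]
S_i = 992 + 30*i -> [992, 1022, 1052, 1082, 1112]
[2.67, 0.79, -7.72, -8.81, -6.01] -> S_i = Random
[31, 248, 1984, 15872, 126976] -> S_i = 31*8^i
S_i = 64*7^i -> [64, 448, 3136, 21952, 153664]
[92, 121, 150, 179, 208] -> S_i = 92 + 29*i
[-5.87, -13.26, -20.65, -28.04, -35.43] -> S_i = -5.87 + -7.39*i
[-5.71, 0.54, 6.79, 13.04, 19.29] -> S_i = -5.71 + 6.25*i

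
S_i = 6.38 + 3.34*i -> [6.38, 9.72, 13.06, 16.4, 19.74]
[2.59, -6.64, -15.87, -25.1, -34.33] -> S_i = 2.59 + -9.23*i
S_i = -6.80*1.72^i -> [-6.8, -11.7, -20.12, -34.6, -59.51]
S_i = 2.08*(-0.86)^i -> [2.08, -1.79, 1.54, -1.32, 1.14]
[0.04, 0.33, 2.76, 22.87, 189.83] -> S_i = 0.04*8.30^i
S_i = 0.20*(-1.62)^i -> [0.2, -0.32, 0.52, -0.85, 1.38]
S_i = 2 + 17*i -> [2, 19, 36, 53, 70]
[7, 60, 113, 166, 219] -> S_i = 7 + 53*i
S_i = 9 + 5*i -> [9, 14, 19, 24, 29]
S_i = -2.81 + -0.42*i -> [-2.81, -3.23, -3.65, -4.07, -4.49]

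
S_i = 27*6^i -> [27, 162, 972, 5832, 34992]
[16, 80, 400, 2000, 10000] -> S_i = 16*5^i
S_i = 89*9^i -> [89, 801, 7209, 64881, 583929]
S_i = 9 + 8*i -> [9, 17, 25, 33, 41]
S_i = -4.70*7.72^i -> [-4.7, -36.28, -280.11, -2162.47, -16694.26]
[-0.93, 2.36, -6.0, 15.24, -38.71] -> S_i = -0.93*(-2.54)^i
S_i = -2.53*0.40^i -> [-2.53, -1.01, -0.4, -0.16, -0.06]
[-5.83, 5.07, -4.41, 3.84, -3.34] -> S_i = -5.83*(-0.87)^i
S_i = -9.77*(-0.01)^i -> [-9.77, 0.1, -0.0, 0.0, -0.0]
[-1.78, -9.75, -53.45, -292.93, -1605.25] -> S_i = -1.78*5.48^i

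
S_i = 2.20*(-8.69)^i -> [2.2, -19.12, 166.14, -1443.72, 12545.9]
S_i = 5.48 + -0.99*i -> [5.48, 4.49, 3.5, 2.51, 1.52]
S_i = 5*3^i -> [5, 15, 45, 135, 405]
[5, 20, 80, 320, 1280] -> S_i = 5*4^i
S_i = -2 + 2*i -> [-2, 0, 2, 4, 6]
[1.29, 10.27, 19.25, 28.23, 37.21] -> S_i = 1.29 + 8.98*i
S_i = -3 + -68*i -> [-3, -71, -139, -207, -275]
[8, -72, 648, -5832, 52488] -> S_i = 8*-9^i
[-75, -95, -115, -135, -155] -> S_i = -75 + -20*i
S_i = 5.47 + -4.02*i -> [5.47, 1.45, -2.57, -6.59, -10.61]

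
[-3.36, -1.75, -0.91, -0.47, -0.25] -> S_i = -3.36*0.52^i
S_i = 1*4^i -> [1, 4, 16, 64, 256]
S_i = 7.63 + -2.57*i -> [7.63, 5.06, 2.49, -0.08, -2.65]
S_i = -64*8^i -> [-64, -512, -4096, -32768, -262144]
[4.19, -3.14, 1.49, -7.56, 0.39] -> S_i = Random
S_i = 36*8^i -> [36, 288, 2304, 18432, 147456]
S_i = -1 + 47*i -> [-1, 46, 93, 140, 187]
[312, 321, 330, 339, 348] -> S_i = 312 + 9*i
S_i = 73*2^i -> [73, 146, 292, 584, 1168]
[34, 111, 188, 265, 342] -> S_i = 34 + 77*i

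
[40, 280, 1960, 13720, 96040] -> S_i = 40*7^i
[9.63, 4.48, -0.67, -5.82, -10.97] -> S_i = 9.63 + -5.15*i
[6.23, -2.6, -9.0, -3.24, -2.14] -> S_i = Random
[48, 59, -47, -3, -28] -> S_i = Random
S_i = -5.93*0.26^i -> [-5.93, -1.54, -0.4, -0.1, -0.03]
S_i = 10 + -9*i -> [10, 1, -8, -17, -26]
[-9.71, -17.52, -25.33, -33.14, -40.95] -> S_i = -9.71 + -7.81*i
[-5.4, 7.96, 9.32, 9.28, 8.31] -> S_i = Random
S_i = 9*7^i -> [9, 63, 441, 3087, 21609]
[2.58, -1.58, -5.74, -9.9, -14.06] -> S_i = 2.58 + -4.16*i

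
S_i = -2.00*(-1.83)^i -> [-2.0, 3.66, -6.7, 12.26, -22.43]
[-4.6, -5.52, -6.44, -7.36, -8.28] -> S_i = -4.60 + -0.92*i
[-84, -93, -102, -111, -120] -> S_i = -84 + -9*i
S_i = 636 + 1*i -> [636, 637, 638, 639, 640]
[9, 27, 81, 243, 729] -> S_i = 9*3^i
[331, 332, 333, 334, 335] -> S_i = 331 + 1*i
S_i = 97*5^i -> [97, 485, 2425, 12125, 60625]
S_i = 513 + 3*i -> [513, 516, 519, 522, 525]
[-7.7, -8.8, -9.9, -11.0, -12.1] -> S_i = -7.70 + -1.10*i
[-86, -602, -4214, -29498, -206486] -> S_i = -86*7^i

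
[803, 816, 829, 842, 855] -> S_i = 803 + 13*i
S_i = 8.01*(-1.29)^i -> [8.01, -10.33, 13.33, -17.19, 22.18]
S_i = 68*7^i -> [68, 476, 3332, 23324, 163268]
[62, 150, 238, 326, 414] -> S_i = 62 + 88*i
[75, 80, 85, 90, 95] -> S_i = 75 + 5*i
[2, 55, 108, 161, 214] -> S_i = 2 + 53*i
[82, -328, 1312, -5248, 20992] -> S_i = 82*-4^i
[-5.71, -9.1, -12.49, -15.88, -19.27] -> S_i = -5.71 + -3.39*i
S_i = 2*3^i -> [2, 6, 18, 54, 162]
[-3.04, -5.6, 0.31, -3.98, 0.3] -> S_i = Random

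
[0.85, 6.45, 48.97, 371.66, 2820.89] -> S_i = 0.85*7.59^i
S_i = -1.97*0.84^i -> [-1.97, -1.65, -1.39, -1.17, -0.98]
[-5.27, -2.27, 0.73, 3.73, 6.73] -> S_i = -5.27 + 3.00*i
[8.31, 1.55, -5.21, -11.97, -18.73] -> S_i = 8.31 + -6.76*i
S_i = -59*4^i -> [-59, -236, -944, -3776, -15104]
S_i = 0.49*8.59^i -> [0.49, 4.21, 36.16, 310.58, 2667.9]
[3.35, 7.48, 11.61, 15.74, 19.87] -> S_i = 3.35 + 4.13*i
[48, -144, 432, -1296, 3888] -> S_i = 48*-3^i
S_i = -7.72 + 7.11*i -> [-7.72, -0.61, 6.5, 13.61, 20.72]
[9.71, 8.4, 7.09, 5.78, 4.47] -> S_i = 9.71 + -1.31*i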